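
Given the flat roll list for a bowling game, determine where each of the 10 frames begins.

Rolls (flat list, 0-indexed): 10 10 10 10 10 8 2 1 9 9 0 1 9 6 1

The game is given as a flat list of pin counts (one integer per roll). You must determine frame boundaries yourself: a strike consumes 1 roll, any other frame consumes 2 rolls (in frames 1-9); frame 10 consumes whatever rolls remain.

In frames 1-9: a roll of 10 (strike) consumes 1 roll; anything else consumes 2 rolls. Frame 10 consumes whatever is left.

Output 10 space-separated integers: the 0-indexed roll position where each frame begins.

Frame 1 starts at roll index 0: roll=10 (strike), consumes 1 roll
Frame 2 starts at roll index 1: roll=10 (strike), consumes 1 roll
Frame 3 starts at roll index 2: roll=10 (strike), consumes 1 roll
Frame 4 starts at roll index 3: roll=10 (strike), consumes 1 roll
Frame 5 starts at roll index 4: roll=10 (strike), consumes 1 roll
Frame 6 starts at roll index 5: rolls=8,2 (sum=10), consumes 2 rolls
Frame 7 starts at roll index 7: rolls=1,9 (sum=10), consumes 2 rolls
Frame 8 starts at roll index 9: rolls=9,0 (sum=9), consumes 2 rolls
Frame 9 starts at roll index 11: rolls=1,9 (sum=10), consumes 2 rolls
Frame 10 starts at roll index 13: 2 remaining rolls

Answer: 0 1 2 3 4 5 7 9 11 13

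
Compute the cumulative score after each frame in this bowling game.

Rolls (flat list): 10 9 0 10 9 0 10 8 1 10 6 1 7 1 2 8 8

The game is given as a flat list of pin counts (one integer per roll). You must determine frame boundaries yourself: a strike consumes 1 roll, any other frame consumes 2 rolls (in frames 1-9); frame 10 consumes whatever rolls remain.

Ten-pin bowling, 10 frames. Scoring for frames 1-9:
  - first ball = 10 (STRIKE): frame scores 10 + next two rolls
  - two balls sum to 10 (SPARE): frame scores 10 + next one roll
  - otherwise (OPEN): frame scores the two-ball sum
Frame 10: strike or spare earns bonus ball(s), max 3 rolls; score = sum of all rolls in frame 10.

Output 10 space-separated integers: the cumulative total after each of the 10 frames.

Frame 1: STRIKE. 10 + next two rolls (9+0) = 19. Cumulative: 19
Frame 2: OPEN (9+0=9). Cumulative: 28
Frame 3: STRIKE. 10 + next two rolls (9+0) = 19. Cumulative: 47
Frame 4: OPEN (9+0=9). Cumulative: 56
Frame 5: STRIKE. 10 + next two rolls (8+1) = 19. Cumulative: 75
Frame 6: OPEN (8+1=9). Cumulative: 84
Frame 7: STRIKE. 10 + next two rolls (6+1) = 17. Cumulative: 101
Frame 8: OPEN (6+1=7). Cumulative: 108
Frame 9: OPEN (7+1=8). Cumulative: 116
Frame 10: SPARE. Sum of all frame-10 rolls (2+8+8) = 18. Cumulative: 134

Answer: 19 28 47 56 75 84 101 108 116 134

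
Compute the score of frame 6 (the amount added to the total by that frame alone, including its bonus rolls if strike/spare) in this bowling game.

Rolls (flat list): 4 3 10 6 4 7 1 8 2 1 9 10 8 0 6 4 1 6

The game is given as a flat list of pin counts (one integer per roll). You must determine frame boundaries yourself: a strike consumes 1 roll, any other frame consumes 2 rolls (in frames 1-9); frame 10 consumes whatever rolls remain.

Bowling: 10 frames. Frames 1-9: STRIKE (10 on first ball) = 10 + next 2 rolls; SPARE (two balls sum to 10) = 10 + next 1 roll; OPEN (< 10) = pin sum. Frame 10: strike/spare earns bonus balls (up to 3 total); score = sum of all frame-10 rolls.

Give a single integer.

Answer: 20

Derivation:
Frame 1: OPEN (4+3=7). Cumulative: 7
Frame 2: STRIKE. 10 + next two rolls (6+4) = 20. Cumulative: 27
Frame 3: SPARE (6+4=10). 10 + next roll (7) = 17. Cumulative: 44
Frame 4: OPEN (7+1=8). Cumulative: 52
Frame 5: SPARE (8+2=10). 10 + next roll (1) = 11. Cumulative: 63
Frame 6: SPARE (1+9=10). 10 + next roll (10) = 20. Cumulative: 83
Frame 7: STRIKE. 10 + next two rolls (8+0) = 18. Cumulative: 101
Frame 8: OPEN (8+0=8). Cumulative: 109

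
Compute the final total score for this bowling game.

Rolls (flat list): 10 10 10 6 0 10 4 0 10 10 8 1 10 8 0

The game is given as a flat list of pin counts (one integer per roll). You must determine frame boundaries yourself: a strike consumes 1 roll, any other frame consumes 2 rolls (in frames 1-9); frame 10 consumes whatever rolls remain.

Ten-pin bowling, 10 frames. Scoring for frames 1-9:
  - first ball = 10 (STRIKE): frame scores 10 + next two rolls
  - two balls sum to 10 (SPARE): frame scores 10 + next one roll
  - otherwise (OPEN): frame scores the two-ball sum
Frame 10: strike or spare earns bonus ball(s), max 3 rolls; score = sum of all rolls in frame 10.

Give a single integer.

Answer: 170

Derivation:
Frame 1: STRIKE. 10 + next two rolls (10+10) = 30. Cumulative: 30
Frame 2: STRIKE. 10 + next two rolls (10+6) = 26. Cumulative: 56
Frame 3: STRIKE. 10 + next two rolls (6+0) = 16. Cumulative: 72
Frame 4: OPEN (6+0=6). Cumulative: 78
Frame 5: STRIKE. 10 + next two rolls (4+0) = 14. Cumulative: 92
Frame 6: OPEN (4+0=4). Cumulative: 96
Frame 7: STRIKE. 10 + next two rolls (10+8) = 28. Cumulative: 124
Frame 8: STRIKE. 10 + next two rolls (8+1) = 19. Cumulative: 143
Frame 9: OPEN (8+1=9). Cumulative: 152
Frame 10: STRIKE. Sum of all frame-10 rolls (10+8+0) = 18. Cumulative: 170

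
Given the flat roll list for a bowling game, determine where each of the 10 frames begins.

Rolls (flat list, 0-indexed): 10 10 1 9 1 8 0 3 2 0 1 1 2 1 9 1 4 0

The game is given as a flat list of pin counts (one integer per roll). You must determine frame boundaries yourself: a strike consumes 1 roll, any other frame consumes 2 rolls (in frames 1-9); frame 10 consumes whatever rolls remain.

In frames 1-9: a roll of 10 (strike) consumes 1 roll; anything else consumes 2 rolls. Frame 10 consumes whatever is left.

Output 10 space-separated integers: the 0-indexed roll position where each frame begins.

Answer: 0 1 2 4 6 8 10 12 14 16

Derivation:
Frame 1 starts at roll index 0: roll=10 (strike), consumes 1 roll
Frame 2 starts at roll index 1: roll=10 (strike), consumes 1 roll
Frame 3 starts at roll index 2: rolls=1,9 (sum=10), consumes 2 rolls
Frame 4 starts at roll index 4: rolls=1,8 (sum=9), consumes 2 rolls
Frame 5 starts at roll index 6: rolls=0,3 (sum=3), consumes 2 rolls
Frame 6 starts at roll index 8: rolls=2,0 (sum=2), consumes 2 rolls
Frame 7 starts at roll index 10: rolls=1,1 (sum=2), consumes 2 rolls
Frame 8 starts at roll index 12: rolls=2,1 (sum=3), consumes 2 rolls
Frame 9 starts at roll index 14: rolls=9,1 (sum=10), consumes 2 rolls
Frame 10 starts at roll index 16: 2 remaining rolls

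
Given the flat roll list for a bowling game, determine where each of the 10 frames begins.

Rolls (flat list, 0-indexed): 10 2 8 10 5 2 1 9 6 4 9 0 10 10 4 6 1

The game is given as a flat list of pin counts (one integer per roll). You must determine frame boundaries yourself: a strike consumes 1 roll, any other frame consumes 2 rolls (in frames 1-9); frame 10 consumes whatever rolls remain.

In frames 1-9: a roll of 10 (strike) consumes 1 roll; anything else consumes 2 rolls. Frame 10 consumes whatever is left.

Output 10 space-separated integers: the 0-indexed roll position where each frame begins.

Answer: 0 1 3 4 6 8 10 12 13 14

Derivation:
Frame 1 starts at roll index 0: roll=10 (strike), consumes 1 roll
Frame 2 starts at roll index 1: rolls=2,8 (sum=10), consumes 2 rolls
Frame 3 starts at roll index 3: roll=10 (strike), consumes 1 roll
Frame 4 starts at roll index 4: rolls=5,2 (sum=7), consumes 2 rolls
Frame 5 starts at roll index 6: rolls=1,9 (sum=10), consumes 2 rolls
Frame 6 starts at roll index 8: rolls=6,4 (sum=10), consumes 2 rolls
Frame 7 starts at roll index 10: rolls=9,0 (sum=9), consumes 2 rolls
Frame 8 starts at roll index 12: roll=10 (strike), consumes 1 roll
Frame 9 starts at roll index 13: roll=10 (strike), consumes 1 roll
Frame 10 starts at roll index 14: 3 remaining rolls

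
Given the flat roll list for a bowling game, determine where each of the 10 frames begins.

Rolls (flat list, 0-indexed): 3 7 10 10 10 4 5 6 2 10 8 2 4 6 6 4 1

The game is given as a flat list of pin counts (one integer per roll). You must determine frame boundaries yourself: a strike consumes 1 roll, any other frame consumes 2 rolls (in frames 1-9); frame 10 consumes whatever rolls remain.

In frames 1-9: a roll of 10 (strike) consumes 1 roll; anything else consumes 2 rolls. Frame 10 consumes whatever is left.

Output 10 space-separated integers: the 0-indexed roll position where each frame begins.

Answer: 0 2 3 4 5 7 9 10 12 14

Derivation:
Frame 1 starts at roll index 0: rolls=3,7 (sum=10), consumes 2 rolls
Frame 2 starts at roll index 2: roll=10 (strike), consumes 1 roll
Frame 3 starts at roll index 3: roll=10 (strike), consumes 1 roll
Frame 4 starts at roll index 4: roll=10 (strike), consumes 1 roll
Frame 5 starts at roll index 5: rolls=4,5 (sum=9), consumes 2 rolls
Frame 6 starts at roll index 7: rolls=6,2 (sum=8), consumes 2 rolls
Frame 7 starts at roll index 9: roll=10 (strike), consumes 1 roll
Frame 8 starts at roll index 10: rolls=8,2 (sum=10), consumes 2 rolls
Frame 9 starts at roll index 12: rolls=4,6 (sum=10), consumes 2 rolls
Frame 10 starts at roll index 14: 3 remaining rolls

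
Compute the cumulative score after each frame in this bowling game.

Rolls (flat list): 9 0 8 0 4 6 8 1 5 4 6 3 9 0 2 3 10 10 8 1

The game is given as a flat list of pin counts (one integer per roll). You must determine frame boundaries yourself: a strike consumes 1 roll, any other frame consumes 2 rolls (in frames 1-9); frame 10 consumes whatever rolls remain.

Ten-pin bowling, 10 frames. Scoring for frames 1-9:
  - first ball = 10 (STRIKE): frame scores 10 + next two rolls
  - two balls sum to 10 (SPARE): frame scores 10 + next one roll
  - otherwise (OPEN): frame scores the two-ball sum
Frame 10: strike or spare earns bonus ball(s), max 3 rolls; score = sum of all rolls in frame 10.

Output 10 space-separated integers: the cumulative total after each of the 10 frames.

Answer: 9 17 35 44 53 62 71 76 104 123

Derivation:
Frame 1: OPEN (9+0=9). Cumulative: 9
Frame 2: OPEN (8+0=8). Cumulative: 17
Frame 3: SPARE (4+6=10). 10 + next roll (8) = 18. Cumulative: 35
Frame 4: OPEN (8+1=9). Cumulative: 44
Frame 5: OPEN (5+4=9). Cumulative: 53
Frame 6: OPEN (6+3=9). Cumulative: 62
Frame 7: OPEN (9+0=9). Cumulative: 71
Frame 8: OPEN (2+3=5). Cumulative: 76
Frame 9: STRIKE. 10 + next two rolls (10+8) = 28. Cumulative: 104
Frame 10: STRIKE. Sum of all frame-10 rolls (10+8+1) = 19. Cumulative: 123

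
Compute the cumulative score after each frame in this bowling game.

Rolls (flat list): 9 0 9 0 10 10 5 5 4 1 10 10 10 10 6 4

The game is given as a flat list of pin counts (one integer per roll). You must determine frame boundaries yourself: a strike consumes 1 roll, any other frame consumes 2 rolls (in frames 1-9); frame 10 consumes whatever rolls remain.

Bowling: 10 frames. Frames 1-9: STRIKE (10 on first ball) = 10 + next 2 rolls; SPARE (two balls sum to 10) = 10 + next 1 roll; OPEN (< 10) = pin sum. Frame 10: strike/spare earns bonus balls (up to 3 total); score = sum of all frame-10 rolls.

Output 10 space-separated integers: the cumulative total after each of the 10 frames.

Frame 1: OPEN (9+0=9). Cumulative: 9
Frame 2: OPEN (9+0=9). Cumulative: 18
Frame 3: STRIKE. 10 + next two rolls (10+5) = 25. Cumulative: 43
Frame 4: STRIKE. 10 + next two rolls (5+5) = 20. Cumulative: 63
Frame 5: SPARE (5+5=10). 10 + next roll (4) = 14. Cumulative: 77
Frame 6: OPEN (4+1=5). Cumulative: 82
Frame 7: STRIKE. 10 + next two rolls (10+10) = 30. Cumulative: 112
Frame 8: STRIKE. 10 + next two rolls (10+10) = 30. Cumulative: 142
Frame 9: STRIKE. 10 + next two rolls (10+6) = 26. Cumulative: 168
Frame 10: STRIKE. Sum of all frame-10 rolls (10+6+4) = 20. Cumulative: 188

Answer: 9 18 43 63 77 82 112 142 168 188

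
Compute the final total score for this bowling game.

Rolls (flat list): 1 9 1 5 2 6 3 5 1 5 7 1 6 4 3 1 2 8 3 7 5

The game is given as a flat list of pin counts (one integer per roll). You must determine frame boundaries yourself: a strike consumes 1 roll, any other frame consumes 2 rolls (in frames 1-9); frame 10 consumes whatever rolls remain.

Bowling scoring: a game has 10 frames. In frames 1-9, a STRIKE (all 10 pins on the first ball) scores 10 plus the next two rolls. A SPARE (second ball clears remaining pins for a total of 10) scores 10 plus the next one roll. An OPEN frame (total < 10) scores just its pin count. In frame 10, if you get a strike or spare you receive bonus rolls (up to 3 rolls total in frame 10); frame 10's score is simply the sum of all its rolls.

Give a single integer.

Answer: 92

Derivation:
Frame 1: SPARE (1+9=10). 10 + next roll (1) = 11. Cumulative: 11
Frame 2: OPEN (1+5=6). Cumulative: 17
Frame 3: OPEN (2+6=8). Cumulative: 25
Frame 4: OPEN (3+5=8). Cumulative: 33
Frame 5: OPEN (1+5=6). Cumulative: 39
Frame 6: OPEN (7+1=8). Cumulative: 47
Frame 7: SPARE (6+4=10). 10 + next roll (3) = 13. Cumulative: 60
Frame 8: OPEN (3+1=4). Cumulative: 64
Frame 9: SPARE (2+8=10). 10 + next roll (3) = 13. Cumulative: 77
Frame 10: SPARE. Sum of all frame-10 rolls (3+7+5) = 15. Cumulative: 92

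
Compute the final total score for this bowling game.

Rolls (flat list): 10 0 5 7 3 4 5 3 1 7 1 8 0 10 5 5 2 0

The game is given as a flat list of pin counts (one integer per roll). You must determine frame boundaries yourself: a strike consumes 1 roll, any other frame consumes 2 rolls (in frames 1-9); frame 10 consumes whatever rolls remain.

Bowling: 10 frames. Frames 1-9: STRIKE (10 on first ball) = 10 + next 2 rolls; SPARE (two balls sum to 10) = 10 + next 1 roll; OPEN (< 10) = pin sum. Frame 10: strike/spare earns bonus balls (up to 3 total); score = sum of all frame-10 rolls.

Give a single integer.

Frame 1: STRIKE. 10 + next two rolls (0+5) = 15. Cumulative: 15
Frame 2: OPEN (0+5=5). Cumulative: 20
Frame 3: SPARE (7+3=10). 10 + next roll (4) = 14. Cumulative: 34
Frame 4: OPEN (4+5=9). Cumulative: 43
Frame 5: OPEN (3+1=4). Cumulative: 47
Frame 6: OPEN (7+1=8). Cumulative: 55
Frame 7: OPEN (8+0=8). Cumulative: 63
Frame 8: STRIKE. 10 + next two rolls (5+5) = 20. Cumulative: 83
Frame 9: SPARE (5+5=10). 10 + next roll (2) = 12. Cumulative: 95
Frame 10: OPEN. Sum of all frame-10 rolls (2+0) = 2. Cumulative: 97

Answer: 97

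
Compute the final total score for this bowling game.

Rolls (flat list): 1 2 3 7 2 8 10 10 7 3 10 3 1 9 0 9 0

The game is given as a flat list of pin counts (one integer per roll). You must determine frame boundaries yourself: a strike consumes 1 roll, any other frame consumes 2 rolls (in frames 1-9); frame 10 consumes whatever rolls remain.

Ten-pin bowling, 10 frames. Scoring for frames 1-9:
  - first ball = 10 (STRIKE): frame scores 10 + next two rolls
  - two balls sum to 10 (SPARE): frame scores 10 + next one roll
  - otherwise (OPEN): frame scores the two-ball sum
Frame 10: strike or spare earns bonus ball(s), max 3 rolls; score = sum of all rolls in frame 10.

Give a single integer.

Answer: 138

Derivation:
Frame 1: OPEN (1+2=3). Cumulative: 3
Frame 2: SPARE (3+7=10). 10 + next roll (2) = 12. Cumulative: 15
Frame 3: SPARE (2+8=10). 10 + next roll (10) = 20. Cumulative: 35
Frame 4: STRIKE. 10 + next two rolls (10+7) = 27. Cumulative: 62
Frame 5: STRIKE. 10 + next two rolls (7+3) = 20. Cumulative: 82
Frame 6: SPARE (7+3=10). 10 + next roll (10) = 20. Cumulative: 102
Frame 7: STRIKE. 10 + next two rolls (3+1) = 14. Cumulative: 116
Frame 8: OPEN (3+1=4). Cumulative: 120
Frame 9: OPEN (9+0=9). Cumulative: 129
Frame 10: OPEN. Sum of all frame-10 rolls (9+0) = 9. Cumulative: 138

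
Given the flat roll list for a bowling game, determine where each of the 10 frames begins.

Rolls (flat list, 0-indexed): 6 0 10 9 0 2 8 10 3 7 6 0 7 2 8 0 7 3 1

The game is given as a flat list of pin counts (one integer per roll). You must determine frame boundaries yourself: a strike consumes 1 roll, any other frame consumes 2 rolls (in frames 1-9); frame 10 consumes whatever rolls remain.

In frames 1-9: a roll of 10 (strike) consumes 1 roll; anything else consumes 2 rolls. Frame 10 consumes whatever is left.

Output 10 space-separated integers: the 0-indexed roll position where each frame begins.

Answer: 0 2 3 5 7 8 10 12 14 16

Derivation:
Frame 1 starts at roll index 0: rolls=6,0 (sum=6), consumes 2 rolls
Frame 2 starts at roll index 2: roll=10 (strike), consumes 1 roll
Frame 3 starts at roll index 3: rolls=9,0 (sum=9), consumes 2 rolls
Frame 4 starts at roll index 5: rolls=2,8 (sum=10), consumes 2 rolls
Frame 5 starts at roll index 7: roll=10 (strike), consumes 1 roll
Frame 6 starts at roll index 8: rolls=3,7 (sum=10), consumes 2 rolls
Frame 7 starts at roll index 10: rolls=6,0 (sum=6), consumes 2 rolls
Frame 8 starts at roll index 12: rolls=7,2 (sum=9), consumes 2 rolls
Frame 9 starts at roll index 14: rolls=8,0 (sum=8), consumes 2 rolls
Frame 10 starts at roll index 16: 3 remaining rolls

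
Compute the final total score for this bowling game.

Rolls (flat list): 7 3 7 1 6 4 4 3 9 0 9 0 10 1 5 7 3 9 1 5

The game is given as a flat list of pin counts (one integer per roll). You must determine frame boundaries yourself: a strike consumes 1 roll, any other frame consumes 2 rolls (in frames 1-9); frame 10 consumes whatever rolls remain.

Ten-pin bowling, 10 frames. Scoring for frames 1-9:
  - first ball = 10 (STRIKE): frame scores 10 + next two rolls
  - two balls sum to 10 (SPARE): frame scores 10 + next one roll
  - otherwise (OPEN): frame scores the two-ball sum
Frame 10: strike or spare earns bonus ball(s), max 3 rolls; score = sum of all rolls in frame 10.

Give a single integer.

Answer: 120

Derivation:
Frame 1: SPARE (7+3=10). 10 + next roll (7) = 17. Cumulative: 17
Frame 2: OPEN (7+1=8). Cumulative: 25
Frame 3: SPARE (6+4=10). 10 + next roll (4) = 14. Cumulative: 39
Frame 4: OPEN (4+3=7). Cumulative: 46
Frame 5: OPEN (9+0=9). Cumulative: 55
Frame 6: OPEN (9+0=9). Cumulative: 64
Frame 7: STRIKE. 10 + next two rolls (1+5) = 16. Cumulative: 80
Frame 8: OPEN (1+5=6). Cumulative: 86
Frame 9: SPARE (7+3=10). 10 + next roll (9) = 19. Cumulative: 105
Frame 10: SPARE. Sum of all frame-10 rolls (9+1+5) = 15. Cumulative: 120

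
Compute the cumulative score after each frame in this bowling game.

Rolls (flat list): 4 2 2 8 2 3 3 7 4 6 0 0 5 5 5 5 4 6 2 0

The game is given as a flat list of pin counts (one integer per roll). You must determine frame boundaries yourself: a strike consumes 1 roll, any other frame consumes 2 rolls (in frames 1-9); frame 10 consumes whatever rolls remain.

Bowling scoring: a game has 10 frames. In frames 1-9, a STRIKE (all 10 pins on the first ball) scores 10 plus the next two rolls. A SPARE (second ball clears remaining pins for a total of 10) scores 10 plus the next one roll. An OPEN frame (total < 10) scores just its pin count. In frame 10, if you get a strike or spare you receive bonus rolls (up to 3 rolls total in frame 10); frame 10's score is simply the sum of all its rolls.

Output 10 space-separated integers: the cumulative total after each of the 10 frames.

Frame 1: OPEN (4+2=6). Cumulative: 6
Frame 2: SPARE (2+8=10). 10 + next roll (2) = 12. Cumulative: 18
Frame 3: OPEN (2+3=5). Cumulative: 23
Frame 4: SPARE (3+7=10). 10 + next roll (4) = 14. Cumulative: 37
Frame 5: SPARE (4+6=10). 10 + next roll (0) = 10. Cumulative: 47
Frame 6: OPEN (0+0=0). Cumulative: 47
Frame 7: SPARE (5+5=10). 10 + next roll (5) = 15. Cumulative: 62
Frame 8: SPARE (5+5=10). 10 + next roll (4) = 14. Cumulative: 76
Frame 9: SPARE (4+6=10). 10 + next roll (2) = 12. Cumulative: 88
Frame 10: OPEN. Sum of all frame-10 rolls (2+0) = 2. Cumulative: 90

Answer: 6 18 23 37 47 47 62 76 88 90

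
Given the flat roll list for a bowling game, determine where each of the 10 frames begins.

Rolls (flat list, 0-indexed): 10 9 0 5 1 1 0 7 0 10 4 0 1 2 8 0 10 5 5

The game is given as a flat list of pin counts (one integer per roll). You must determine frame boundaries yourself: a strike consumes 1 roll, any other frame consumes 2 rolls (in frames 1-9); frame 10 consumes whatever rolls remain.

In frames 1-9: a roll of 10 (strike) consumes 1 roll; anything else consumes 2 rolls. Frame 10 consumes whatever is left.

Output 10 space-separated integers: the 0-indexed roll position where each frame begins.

Frame 1 starts at roll index 0: roll=10 (strike), consumes 1 roll
Frame 2 starts at roll index 1: rolls=9,0 (sum=9), consumes 2 rolls
Frame 3 starts at roll index 3: rolls=5,1 (sum=6), consumes 2 rolls
Frame 4 starts at roll index 5: rolls=1,0 (sum=1), consumes 2 rolls
Frame 5 starts at roll index 7: rolls=7,0 (sum=7), consumes 2 rolls
Frame 6 starts at roll index 9: roll=10 (strike), consumes 1 roll
Frame 7 starts at roll index 10: rolls=4,0 (sum=4), consumes 2 rolls
Frame 8 starts at roll index 12: rolls=1,2 (sum=3), consumes 2 rolls
Frame 9 starts at roll index 14: rolls=8,0 (sum=8), consumes 2 rolls
Frame 10 starts at roll index 16: 3 remaining rolls

Answer: 0 1 3 5 7 9 10 12 14 16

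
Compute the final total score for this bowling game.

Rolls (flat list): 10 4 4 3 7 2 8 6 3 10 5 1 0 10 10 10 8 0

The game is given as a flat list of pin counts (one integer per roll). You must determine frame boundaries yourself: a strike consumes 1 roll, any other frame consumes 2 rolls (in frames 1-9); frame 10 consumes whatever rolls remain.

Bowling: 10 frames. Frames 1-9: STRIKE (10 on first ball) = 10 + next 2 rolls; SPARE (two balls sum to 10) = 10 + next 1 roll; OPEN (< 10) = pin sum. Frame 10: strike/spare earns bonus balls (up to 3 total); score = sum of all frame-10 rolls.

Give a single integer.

Frame 1: STRIKE. 10 + next two rolls (4+4) = 18. Cumulative: 18
Frame 2: OPEN (4+4=8). Cumulative: 26
Frame 3: SPARE (3+7=10). 10 + next roll (2) = 12. Cumulative: 38
Frame 4: SPARE (2+8=10). 10 + next roll (6) = 16. Cumulative: 54
Frame 5: OPEN (6+3=9). Cumulative: 63
Frame 6: STRIKE. 10 + next two rolls (5+1) = 16. Cumulative: 79
Frame 7: OPEN (5+1=6). Cumulative: 85
Frame 8: SPARE (0+10=10). 10 + next roll (10) = 20. Cumulative: 105
Frame 9: STRIKE. 10 + next two rolls (10+8) = 28. Cumulative: 133
Frame 10: STRIKE. Sum of all frame-10 rolls (10+8+0) = 18. Cumulative: 151

Answer: 151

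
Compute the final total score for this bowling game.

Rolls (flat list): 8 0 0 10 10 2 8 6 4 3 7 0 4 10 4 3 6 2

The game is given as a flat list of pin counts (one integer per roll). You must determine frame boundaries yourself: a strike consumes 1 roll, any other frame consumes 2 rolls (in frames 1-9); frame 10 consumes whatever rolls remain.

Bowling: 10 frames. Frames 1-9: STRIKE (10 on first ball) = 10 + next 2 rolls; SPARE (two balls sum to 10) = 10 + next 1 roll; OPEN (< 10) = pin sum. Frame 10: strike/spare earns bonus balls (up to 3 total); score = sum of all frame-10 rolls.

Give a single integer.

Answer: 123

Derivation:
Frame 1: OPEN (8+0=8). Cumulative: 8
Frame 2: SPARE (0+10=10). 10 + next roll (10) = 20. Cumulative: 28
Frame 3: STRIKE. 10 + next two rolls (2+8) = 20. Cumulative: 48
Frame 4: SPARE (2+8=10). 10 + next roll (6) = 16. Cumulative: 64
Frame 5: SPARE (6+4=10). 10 + next roll (3) = 13. Cumulative: 77
Frame 6: SPARE (3+7=10). 10 + next roll (0) = 10. Cumulative: 87
Frame 7: OPEN (0+4=4). Cumulative: 91
Frame 8: STRIKE. 10 + next two rolls (4+3) = 17. Cumulative: 108
Frame 9: OPEN (4+3=7). Cumulative: 115
Frame 10: OPEN. Sum of all frame-10 rolls (6+2) = 8. Cumulative: 123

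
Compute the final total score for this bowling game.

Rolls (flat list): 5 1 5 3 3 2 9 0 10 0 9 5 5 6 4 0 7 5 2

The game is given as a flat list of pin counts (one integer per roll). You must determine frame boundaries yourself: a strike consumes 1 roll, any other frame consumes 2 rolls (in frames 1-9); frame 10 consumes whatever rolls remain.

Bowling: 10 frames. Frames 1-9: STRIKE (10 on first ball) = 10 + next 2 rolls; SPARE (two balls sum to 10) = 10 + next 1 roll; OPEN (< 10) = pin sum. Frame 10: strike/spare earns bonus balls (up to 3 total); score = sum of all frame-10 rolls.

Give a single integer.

Answer: 96

Derivation:
Frame 1: OPEN (5+1=6). Cumulative: 6
Frame 2: OPEN (5+3=8). Cumulative: 14
Frame 3: OPEN (3+2=5). Cumulative: 19
Frame 4: OPEN (9+0=9). Cumulative: 28
Frame 5: STRIKE. 10 + next two rolls (0+9) = 19. Cumulative: 47
Frame 6: OPEN (0+9=9). Cumulative: 56
Frame 7: SPARE (5+5=10). 10 + next roll (6) = 16. Cumulative: 72
Frame 8: SPARE (6+4=10). 10 + next roll (0) = 10. Cumulative: 82
Frame 9: OPEN (0+7=7). Cumulative: 89
Frame 10: OPEN. Sum of all frame-10 rolls (5+2) = 7. Cumulative: 96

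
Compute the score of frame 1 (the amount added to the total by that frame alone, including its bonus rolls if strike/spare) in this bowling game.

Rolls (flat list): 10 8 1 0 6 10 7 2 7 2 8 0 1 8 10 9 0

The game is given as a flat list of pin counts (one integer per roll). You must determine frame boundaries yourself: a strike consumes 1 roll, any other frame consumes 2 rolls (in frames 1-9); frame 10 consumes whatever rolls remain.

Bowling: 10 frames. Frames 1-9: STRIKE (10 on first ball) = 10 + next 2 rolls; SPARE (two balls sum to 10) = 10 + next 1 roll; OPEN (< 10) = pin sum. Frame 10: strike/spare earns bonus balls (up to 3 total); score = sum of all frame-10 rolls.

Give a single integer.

Answer: 19

Derivation:
Frame 1: STRIKE. 10 + next two rolls (8+1) = 19. Cumulative: 19
Frame 2: OPEN (8+1=9). Cumulative: 28
Frame 3: OPEN (0+6=6). Cumulative: 34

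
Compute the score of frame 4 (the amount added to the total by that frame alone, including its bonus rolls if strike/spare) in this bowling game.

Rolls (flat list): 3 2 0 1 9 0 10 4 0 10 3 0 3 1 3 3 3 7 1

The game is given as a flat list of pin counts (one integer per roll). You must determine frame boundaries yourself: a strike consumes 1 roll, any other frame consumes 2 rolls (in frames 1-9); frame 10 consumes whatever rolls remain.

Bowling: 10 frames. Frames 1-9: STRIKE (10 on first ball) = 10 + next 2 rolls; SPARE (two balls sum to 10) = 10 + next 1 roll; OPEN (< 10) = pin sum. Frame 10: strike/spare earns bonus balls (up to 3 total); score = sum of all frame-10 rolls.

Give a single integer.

Frame 1: OPEN (3+2=5). Cumulative: 5
Frame 2: OPEN (0+1=1). Cumulative: 6
Frame 3: OPEN (9+0=9). Cumulative: 15
Frame 4: STRIKE. 10 + next two rolls (4+0) = 14. Cumulative: 29
Frame 5: OPEN (4+0=4). Cumulative: 33
Frame 6: STRIKE. 10 + next two rolls (3+0) = 13. Cumulative: 46

Answer: 14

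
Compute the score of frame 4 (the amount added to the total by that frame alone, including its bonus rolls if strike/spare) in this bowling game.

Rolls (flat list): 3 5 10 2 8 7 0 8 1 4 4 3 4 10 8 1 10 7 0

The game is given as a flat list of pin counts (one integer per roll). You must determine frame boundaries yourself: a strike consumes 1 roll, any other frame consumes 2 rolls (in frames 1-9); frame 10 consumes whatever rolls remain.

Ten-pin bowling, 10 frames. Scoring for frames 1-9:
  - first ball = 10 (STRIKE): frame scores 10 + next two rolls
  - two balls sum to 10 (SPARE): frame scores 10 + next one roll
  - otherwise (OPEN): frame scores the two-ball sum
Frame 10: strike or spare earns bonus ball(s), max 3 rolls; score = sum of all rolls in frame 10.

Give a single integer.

Frame 1: OPEN (3+5=8). Cumulative: 8
Frame 2: STRIKE. 10 + next two rolls (2+8) = 20. Cumulative: 28
Frame 3: SPARE (2+8=10). 10 + next roll (7) = 17. Cumulative: 45
Frame 4: OPEN (7+0=7). Cumulative: 52
Frame 5: OPEN (8+1=9). Cumulative: 61
Frame 6: OPEN (4+4=8). Cumulative: 69

Answer: 7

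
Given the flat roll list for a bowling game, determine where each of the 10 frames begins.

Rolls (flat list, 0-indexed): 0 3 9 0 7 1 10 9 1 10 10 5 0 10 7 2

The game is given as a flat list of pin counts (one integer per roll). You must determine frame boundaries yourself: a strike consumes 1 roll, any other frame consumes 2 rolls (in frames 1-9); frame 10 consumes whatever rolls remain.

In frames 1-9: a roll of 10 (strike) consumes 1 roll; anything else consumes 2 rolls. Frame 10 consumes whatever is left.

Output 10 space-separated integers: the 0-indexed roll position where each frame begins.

Answer: 0 2 4 6 7 9 10 11 13 14

Derivation:
Frame 1 starts at roll index 0: rolls=0,3 (sum=3), consumes 2 rolls
Frame 2 starts at roll index 2: rolls=9,0 (sum=9), consumes 2 rolls
Frame 3 starts at roll index 4: rolls=7,1 (sum=8), consumes 2 rolls
Frame 4 starts at roll index 6: roll=10 (strike), consumes 1 roll
Frame 5 starts at roll index 7: rolls=9,1 (sum=10), consumes 2 rolls
Frame 6 starts at roll index 9: roll=10 (strike), consumes 1 roll
Frame 7 starts at roll index 10: roll=10 (strike), consumes 1 roll
Frame 8 starts at roll index 11: rolls=5,0 (sum=5), consumes 2 rolls
Frame 9 starts at roll index 13: roll=10 (strike), consumes 1 roll
Frame 10 starts at roll index 14: 2 remaining rolls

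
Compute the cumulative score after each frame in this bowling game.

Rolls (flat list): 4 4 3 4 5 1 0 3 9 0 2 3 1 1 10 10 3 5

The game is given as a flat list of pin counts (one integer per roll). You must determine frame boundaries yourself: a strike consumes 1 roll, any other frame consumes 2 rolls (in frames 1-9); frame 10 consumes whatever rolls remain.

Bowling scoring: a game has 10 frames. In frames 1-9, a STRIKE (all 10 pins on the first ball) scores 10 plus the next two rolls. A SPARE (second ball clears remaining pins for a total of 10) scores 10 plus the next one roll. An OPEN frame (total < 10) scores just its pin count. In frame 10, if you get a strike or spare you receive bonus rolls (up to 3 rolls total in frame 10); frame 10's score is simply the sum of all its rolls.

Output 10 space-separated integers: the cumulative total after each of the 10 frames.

Answer: 8 15 21 24 33 38 40 63 81 89

Derivation:
Frame 1: OPEN (4+4=8). Cumulative: 8
Frame 2: OPEN (3+4=7). Cumulative: 15
Frame 3: OPEN (5+1=6). Cumulative: 21
Frame 4: OPEN (0+3=3). Cumulative: 24
Frame 5: OPEN (9+0=9). Cumulative: 33
Frame 6: OPEN (2+3=5). Cumulative: 38
Frame 7: OPEN (1+1=2). Cumulative: 40
Frame 8: STRIKE. 10 + next two rolls (10+3) = 23. Cumulative: 63
Frame 9: STRIKE. 10 + next two rolls (3+5) = 18. Cumulative: 81
Frame 10: OPEN. Sum of all frame-10 rolls (3+5) = 8. Cumulative: 89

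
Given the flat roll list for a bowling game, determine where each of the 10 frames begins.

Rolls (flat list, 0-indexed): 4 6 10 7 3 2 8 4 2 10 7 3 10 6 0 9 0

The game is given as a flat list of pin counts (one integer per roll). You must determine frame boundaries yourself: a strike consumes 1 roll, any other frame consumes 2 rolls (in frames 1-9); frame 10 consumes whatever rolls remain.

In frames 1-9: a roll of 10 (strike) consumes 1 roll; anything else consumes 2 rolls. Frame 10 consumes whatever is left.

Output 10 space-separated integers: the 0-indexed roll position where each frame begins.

Answer: 0 2 3 5 7 9 10 12 13 15

Derivation:
Frame 1 starts at roll index 0: rolls=4,6 (sum=10), consumes 2 rolls
Frame 2 starts at roll index 2: roll=10 (strike), consumes 1 roll
Frame 3 starts at roll index 3: rolls=7,3 (sum=10), consumes 2 rolls
Frame 4 starts at roll index 5: rolls=2,8 (sum=10), consumes 2 rolls
Frame 5 starts at roll index 7: rolls=4,2 (sum=6), consumes 2 rolls
Frame 6 starts at roll index 9: roll=10 (strike), consumes 1 roll
Frame 7 starts at roll index 10: rolls=7,3 (sum=10), consumes 2 rolls
Frame 8 starts at roll index 12: roll=10 (strike), consumes 1 roll
Frame 9 starts at roll index 13: rolls=6,0 (sum=6), consumes 2 rolls
Frame 10 starts at roll index 15: 2 remaining rolls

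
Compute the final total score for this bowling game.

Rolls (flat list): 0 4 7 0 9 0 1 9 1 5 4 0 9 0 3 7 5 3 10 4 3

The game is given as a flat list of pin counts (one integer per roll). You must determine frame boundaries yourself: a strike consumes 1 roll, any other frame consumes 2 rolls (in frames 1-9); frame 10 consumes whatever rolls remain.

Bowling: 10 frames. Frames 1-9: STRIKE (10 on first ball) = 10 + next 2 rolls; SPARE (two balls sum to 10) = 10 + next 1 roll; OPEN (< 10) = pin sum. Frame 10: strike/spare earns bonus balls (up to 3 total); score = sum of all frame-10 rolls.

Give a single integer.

Frame 1: OPEN (0+4=4). Cumulative: 4
Frame 2: OPEN (7+0=7). Cumulative: 11
Frame 3: OPEN (9+0=9). Cumulative: 20
Frame 4: SPARE (1+9=10). 10 + next roll (1) = 11. Cumulative: 31
Frame 5: OPEN (1+5=6). Cumulative: 37
Frame 6: OPEN (4+0=4). Cumulative: 41
Frame 7: OPEN (9+0=9). Cumulative: 50
Frame 8: SPARE (3+7=10). 10 + next roll (5) = 15. Cumulative: 65
Frame 9: OPEN (5+3=8). Cumulative: 73
Frame 10: STRIKE. Sum of all frame-10 rolls (10+4+3) = 17. Cumulative: 90

Answer: 90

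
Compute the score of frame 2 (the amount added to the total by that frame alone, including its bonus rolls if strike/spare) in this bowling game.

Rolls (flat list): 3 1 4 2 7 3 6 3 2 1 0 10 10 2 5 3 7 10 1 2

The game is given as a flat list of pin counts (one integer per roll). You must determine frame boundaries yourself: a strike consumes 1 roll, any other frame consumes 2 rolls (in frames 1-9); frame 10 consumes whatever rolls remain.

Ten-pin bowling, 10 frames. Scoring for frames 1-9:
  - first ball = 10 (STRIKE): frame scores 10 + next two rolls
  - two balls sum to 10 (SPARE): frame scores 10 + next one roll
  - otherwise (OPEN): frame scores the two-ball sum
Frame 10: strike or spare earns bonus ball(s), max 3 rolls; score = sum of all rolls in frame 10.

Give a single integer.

Frame 1: OPEN (3+1=4). Cumulative: 4
Frame 2: OPEN (4+2=6). Cumulative: 10
Frame 3: SPARE (7+3=10). 10 + next roll (6) = 16. Cumulative: 26
Frame 4: OPEN (6+3=9). Cumulative: 35

Answer: 6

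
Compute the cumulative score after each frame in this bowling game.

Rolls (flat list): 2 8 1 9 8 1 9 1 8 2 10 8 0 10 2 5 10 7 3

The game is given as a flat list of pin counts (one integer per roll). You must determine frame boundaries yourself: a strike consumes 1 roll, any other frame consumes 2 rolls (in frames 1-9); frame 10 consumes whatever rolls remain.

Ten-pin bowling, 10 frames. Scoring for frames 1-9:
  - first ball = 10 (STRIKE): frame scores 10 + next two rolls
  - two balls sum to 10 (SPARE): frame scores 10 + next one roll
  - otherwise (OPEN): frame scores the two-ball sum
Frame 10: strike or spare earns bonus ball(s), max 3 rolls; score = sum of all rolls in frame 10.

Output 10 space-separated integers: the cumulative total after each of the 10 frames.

Frame 1: SPARE (2+8=10). 10 + next roll (1) = 11. Cumulative: 11
Frame 2: SPARE (1+9=10). 10 + next roll (8) = 18. Cumulative: 29
Frame 3: OPEN (8+1=9). Cumulative: 38
Frame 4: SPARE (9+1=10). 10 + next roll (8) = 18. Cumulative: 56
Frame 5: SPARE (8+2=10). 10 + next roll (10) = 20. Cumulative: 76
Frame 6: STRIKE. 10 + next two rolls (8+0) = 18. Cumulative: 94
Frame 7: OPEN (8+0=8). Cumulative: 102
Frame 8: STRIKE. 10 + next two rolls (2+5) = 17. Cumulative: 119
Frame 9: OPEN (2+5=7). Cumulative: 126
Frame 10: STRIKE. Sum of all frame-10 rolls (10+7+3) = 20. Cumulative: 146

Answer: 11 29 38 56 76 94 102 119 126 146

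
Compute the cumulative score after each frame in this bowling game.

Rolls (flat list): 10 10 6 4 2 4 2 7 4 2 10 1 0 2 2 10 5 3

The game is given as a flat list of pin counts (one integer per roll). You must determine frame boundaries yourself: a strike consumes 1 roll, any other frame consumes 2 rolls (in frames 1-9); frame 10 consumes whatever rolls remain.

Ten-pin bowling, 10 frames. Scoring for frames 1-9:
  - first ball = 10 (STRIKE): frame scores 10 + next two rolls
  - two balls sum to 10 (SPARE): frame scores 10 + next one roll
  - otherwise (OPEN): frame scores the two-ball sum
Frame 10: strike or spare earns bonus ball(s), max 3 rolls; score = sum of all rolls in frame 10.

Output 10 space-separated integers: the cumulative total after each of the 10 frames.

Answer: 26 46 58 64 73 79 90 91 95 113

Derivation:
Frame 1: STRIKE. 10 + next two rolls (10+6) = 26. Cumulative: 26
Frame 2: STRIKE. 10 + next two rolls (6+4) = 20. Cumulative: 46
Frame 3: SPARE (6+4=10). 10 + next roll (2) = 12. Cumulative: 58
Frame 4: OPEN (2+4=6). Cumulative: 64
Frame 5: OPEN (2+7=9). Cumulative: 73
Frame 6: OPEN (4+2=6). Cumulative: 79
Frame 7: STRIKE. 10 + next two rolls (1+0) = 11. Cumulative: 90
Frame 8: OPEN (1+0=1). Cumulative: 91
Frame 9: OPEN (2+2=4). Cumulative: 95
Frame 10: STRIKE. Sum of all frame-10 rolls (10+5+3) = 18. Cumulative: 113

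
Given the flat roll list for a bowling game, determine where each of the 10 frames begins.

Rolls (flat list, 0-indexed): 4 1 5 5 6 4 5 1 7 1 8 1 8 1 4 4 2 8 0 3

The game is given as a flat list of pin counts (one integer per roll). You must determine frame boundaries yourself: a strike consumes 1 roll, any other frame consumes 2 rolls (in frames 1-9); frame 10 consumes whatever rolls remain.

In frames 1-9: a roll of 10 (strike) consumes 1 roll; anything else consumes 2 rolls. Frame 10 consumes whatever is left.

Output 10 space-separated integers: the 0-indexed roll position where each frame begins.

Frame 1 starts at roll index 0: rolls=4,1 (sum=5), consumes 2 rolls
Frame 2 starts at roll index 2: rolls=5,5 (sum=10), consumes 2 rolls
Frame 3 starts at roll index 4: rolls=6,4 (sum=10), consumes 2 rolls
Frame 4 starts at roll index 6: rolls=5,1 (sum=6), consumes 2 rolls
Frame 5 starts at roll index 8: rolls=7,1 (sum=8), consumes 2 rolls
Frame 6 starts at roll index 10: rolls=8,1 (sum=9), consumes 2 rolls
Frame 7 starts at roll index 12: rolls=8,1 (sum=9), consumes 2 rolls
Frame 8 starts at roll index 14: rolls=4,4 (sum=8), consumes 2 rolls
Frame 9 starts at roll index 16: rolls=2,8 (sum=10), consumes 2 rolls
Frame 10 starts at roll index 18: 2 remaining rolls

Answer: 0 2 4 6 8 10 12 14 16 18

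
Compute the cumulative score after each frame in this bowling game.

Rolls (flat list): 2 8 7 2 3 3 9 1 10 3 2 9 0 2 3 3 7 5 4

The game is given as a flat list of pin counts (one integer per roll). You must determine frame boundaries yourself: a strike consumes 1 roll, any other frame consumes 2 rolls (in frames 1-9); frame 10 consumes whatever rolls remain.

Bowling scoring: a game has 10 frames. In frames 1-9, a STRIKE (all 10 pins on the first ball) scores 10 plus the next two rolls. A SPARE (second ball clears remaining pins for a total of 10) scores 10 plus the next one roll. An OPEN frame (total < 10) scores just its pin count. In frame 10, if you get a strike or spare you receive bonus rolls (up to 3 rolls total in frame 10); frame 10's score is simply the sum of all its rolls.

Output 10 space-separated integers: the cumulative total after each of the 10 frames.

Frame 1: SPARE (2+8=10). 10 + next roll (7) = 17. Cumulative: 17
Frame 2: OPEN (7+2=9). Cumulative: 26
Frame 3: OPEN (3+3=6). Cumulative: 32
Frame 4: SPARE (9+1=10). 10 + next roll (10) = 20. Cumulative: 52
Frame 5: STRIKE. 10 + next two rolls (3+2) = 15. Cumulative: 67
Frame 6: OPEN (3+2=5). Cumulative: 72
Frame 7: OPEN (9+0=9). Cumulative: 81
Frame 8: OPEN (2+3=5). Cumulative: 86
Frame 9: SPARE (3+7=10). 10 + next roll (5) = 15. Cumulative: 101
Frame 10: OPEN. Sum of all frame-10 rolls (5+4) = 9. Cumulative: 110

Answer: 17 26 32 52 67 72 81 86 101 110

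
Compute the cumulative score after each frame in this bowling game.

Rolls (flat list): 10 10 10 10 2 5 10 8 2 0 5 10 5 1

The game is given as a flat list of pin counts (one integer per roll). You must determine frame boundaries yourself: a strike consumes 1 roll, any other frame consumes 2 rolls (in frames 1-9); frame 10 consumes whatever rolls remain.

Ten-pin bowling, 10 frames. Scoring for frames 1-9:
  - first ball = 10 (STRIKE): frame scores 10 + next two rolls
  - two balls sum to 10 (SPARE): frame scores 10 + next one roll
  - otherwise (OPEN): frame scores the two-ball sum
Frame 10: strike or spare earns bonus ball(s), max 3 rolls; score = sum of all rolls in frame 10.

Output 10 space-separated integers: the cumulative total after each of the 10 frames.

Frame 1: STRIKE. 10 + next two rolls (10+10) = 30. Cumulative: 30
Frame 2: STRIKE. 10 + next two rolls (10+10) = 30. Cumulative: 60
Frame 3: STRIKE. 10 + next two rolls (10+2) = 22. Cumulative: 82
Frame 4: STRIKE. 10 + next two rolls (2+5) = 17. Cumulative: 99
Frame 5: OPEN (2+5=7). Cumulative: 106
Frame 6: STRIKE. 10 + next two rolls (8+2) = 20. Cumulative: 126
Frame 7: SPARE (8+2=10). 10 + next roll (0) = 10. Cumulative: 136
Frame 8: OPEN (0+5=5). Cumulative: 141
Frame 9: STRIKE. 10 + next two rolls (5+1) = 16. Cumulative: 157
Frame 10: OPEN. Sum of all frame-10 rolls (5+1) = 6. Cumulative: 163

Answer: 30 60 82 99 106 126 136 141 157 163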